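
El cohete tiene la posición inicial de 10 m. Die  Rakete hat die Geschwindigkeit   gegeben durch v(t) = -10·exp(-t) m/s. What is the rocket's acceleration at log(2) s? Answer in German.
Um dies zu lösen, müssen wir 1 Ableitung unserer Gleichung für die Geschwindigkeit v(t) = -10·exp(-t) nehmen. Durch Ableiten von der Geschwindigkeit erhalten wir die Beschleunigung: a(t) = 10·exp(-t). Aus der Gleichung für die Beschleunigung a(t) = 10·exp(-t), setzen wir t = log(2) ein und erhalten a = 5.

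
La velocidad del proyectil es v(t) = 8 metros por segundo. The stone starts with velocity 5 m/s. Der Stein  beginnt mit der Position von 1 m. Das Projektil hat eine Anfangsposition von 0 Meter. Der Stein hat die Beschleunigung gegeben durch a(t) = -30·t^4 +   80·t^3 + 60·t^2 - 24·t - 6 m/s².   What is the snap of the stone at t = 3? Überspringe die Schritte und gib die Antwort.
s(3) = -1680.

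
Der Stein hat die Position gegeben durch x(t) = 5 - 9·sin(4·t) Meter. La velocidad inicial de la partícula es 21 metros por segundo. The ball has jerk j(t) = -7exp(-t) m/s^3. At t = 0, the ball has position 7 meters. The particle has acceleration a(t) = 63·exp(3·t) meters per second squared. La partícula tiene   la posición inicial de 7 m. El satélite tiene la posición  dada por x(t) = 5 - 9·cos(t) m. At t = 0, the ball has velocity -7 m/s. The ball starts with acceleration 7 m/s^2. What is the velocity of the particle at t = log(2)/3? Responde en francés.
En partant de l'accélération a(t) = 63·exp(3·t), nous prenons 1 primitive. La primitive de l'accélération est la vitesse. En utilisant v(0) = 21, nous obtenons v(t) = 21·exp(3·t). De l'équation de la vitesse v(t) = 21·exp(3·t), nous substituons t = log(2)/3 pour obtenir v = 42.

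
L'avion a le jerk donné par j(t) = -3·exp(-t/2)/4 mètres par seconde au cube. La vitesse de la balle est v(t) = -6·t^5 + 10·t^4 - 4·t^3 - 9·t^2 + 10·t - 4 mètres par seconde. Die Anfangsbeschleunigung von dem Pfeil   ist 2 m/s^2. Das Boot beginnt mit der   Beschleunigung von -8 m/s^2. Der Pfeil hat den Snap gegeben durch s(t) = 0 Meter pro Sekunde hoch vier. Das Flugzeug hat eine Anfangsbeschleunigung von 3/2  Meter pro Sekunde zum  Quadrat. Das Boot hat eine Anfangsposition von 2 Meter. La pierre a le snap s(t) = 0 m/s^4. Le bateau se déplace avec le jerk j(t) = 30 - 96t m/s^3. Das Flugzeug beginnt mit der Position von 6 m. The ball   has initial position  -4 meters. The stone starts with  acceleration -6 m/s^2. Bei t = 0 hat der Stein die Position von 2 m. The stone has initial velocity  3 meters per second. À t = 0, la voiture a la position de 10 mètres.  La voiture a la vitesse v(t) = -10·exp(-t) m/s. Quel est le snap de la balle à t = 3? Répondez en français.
Nous devons dériver notre équation de la vitesse v(t) = -6·t^5 + 10·t^4 - 4·t^3 - 9·t^2 + 10·t - 4 3 fois. En dérivant la vitesse, nous obtenons l'accélération: a(t) = -30·t^4 + 40·t^3 - 12·t^2 - 18·t + 10. En prenant d/dt de a(t), nous trouvons j(t) = -120·t^3 + 120·t^2 - 24·t - 18. En prenant d/dt de j(t), nous trouvons s(t) = -360·t^2 + 240·t - 24. De l'équation du snap s(t) = -360·t^2 + 240·t - 24, nous substituons t = 3 pour obtenir s = -2544.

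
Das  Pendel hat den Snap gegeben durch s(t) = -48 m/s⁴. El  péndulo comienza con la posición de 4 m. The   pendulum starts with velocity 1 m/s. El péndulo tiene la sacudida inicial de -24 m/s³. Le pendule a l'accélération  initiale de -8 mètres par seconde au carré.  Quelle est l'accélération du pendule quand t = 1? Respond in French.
Nous devons intégrer notre équation du snap s(t) = -48 2 fois. La primitive du snap est le jerk. En utilisant j(0) = -24, nous obtenons j(t) = -48·t - 24. En prenant ∫j(t)dt et en appliquant a(0) = -8, nous trouvons a(t) = -24·t^2 - 24·t - 8. Nous avons l'accélération a(t) = -24·t^2 - 24·t - 8. En substituant t = 1: a(1) = -56.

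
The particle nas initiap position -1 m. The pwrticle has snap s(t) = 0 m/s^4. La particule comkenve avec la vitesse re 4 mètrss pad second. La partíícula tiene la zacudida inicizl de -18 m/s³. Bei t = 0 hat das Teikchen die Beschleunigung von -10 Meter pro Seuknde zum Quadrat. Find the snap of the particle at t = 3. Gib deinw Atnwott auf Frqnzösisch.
Nous avons le snap s(t) = 0. En substituant t = 3: s(3) = 0.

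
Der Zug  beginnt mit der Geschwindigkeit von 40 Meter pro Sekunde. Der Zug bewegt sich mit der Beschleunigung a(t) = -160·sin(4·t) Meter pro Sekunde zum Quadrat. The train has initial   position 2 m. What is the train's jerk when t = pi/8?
Starting from acceleration a(t) = -160·sin(4·t), we take 1 derivative. The derivative of acceleration gives jerk: j(t) = -640·cos(4·t). From the given jerk equation j(t) = -640·cos(4·t), we substitute t = pi/8 to get j = 0.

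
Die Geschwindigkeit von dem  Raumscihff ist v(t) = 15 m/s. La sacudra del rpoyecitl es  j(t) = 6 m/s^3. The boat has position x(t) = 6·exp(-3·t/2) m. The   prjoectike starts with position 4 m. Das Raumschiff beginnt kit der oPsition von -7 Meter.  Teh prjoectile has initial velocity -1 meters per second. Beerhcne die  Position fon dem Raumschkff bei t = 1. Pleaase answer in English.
We must find the integral of our velocity equation v(t) = 15 1 time. The integral of velocity is position. Using x(0) = -7, we get x(t) = 15·t - 7. Using x(t) = 15·t - 7 and substituting t = 1, we find x = 8.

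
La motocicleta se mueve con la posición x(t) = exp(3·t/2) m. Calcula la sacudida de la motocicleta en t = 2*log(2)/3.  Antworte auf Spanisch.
Debemos derivar nuestra ecuación de la posición x(t) = exp(3·t/2) 3 veces. Tomando d/dt de x(t), encontramos v(t) = 3·exp(3·t/2)/2. Derivando la velocidad, obtenemos la aceleración: a(t) = 9·exp(3·t/2)/4. La derivada de la aceleración da la sacudida: j(t) = 27·exp(3·t/2)/8. De la ecuación de la sacudida j(t) = 27·exp(3·t/2)/8, sustituimos t = 2*log(2)/3 para obtener j = 27/4.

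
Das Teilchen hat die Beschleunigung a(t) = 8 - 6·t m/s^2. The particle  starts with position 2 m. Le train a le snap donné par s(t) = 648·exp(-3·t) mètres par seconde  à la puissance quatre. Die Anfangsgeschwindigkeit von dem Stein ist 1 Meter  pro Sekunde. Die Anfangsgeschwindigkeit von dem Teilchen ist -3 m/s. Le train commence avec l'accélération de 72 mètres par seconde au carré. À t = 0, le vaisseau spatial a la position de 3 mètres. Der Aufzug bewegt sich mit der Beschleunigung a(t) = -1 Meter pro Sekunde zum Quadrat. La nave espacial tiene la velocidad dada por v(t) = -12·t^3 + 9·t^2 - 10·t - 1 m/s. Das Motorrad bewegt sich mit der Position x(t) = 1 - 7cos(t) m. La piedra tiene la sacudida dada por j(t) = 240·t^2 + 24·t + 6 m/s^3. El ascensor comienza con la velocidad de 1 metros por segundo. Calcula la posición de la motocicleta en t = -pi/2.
Usando x(t) = 1 - 7·cos(t) y sustituyendo t = -pi/2, encontramos x = 1.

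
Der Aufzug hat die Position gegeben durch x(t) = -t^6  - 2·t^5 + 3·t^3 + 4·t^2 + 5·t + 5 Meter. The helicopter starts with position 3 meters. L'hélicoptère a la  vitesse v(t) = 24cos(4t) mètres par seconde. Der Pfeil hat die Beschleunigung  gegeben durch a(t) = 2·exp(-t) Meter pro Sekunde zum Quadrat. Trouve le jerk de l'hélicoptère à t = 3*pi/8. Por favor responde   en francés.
En partant de la vitesse v(t) = 24·cos(4·t), nous prenons 2 dérivées. La dérivée de la vitesse donne l'accélération: a(t) = -96·sin(4·t). En dérivant l'accélération, nous obtenons le jerk: j(t) = -384·cos(4·t). De l'équation du jerk j(t) = -384·cos(4·t), nous substituons t = 3*pi/8 pour obtenir j = 0.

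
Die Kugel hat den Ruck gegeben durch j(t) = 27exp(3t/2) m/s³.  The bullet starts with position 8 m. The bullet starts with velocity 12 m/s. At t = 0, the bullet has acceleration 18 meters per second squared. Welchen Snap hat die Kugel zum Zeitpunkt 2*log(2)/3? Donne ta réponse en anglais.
To solve this, we need to take 1 derivative of our jerk equation j(t) = 27·exp(3·t/2). Taking d/dt of j(t), we find s(t) = 81·exp(3·t/2)/2. We have snap s(t) = 81·exp(3·t/2)/2. Substituting t = 2*log(2)/3: s(2*log(2)/3) = 81.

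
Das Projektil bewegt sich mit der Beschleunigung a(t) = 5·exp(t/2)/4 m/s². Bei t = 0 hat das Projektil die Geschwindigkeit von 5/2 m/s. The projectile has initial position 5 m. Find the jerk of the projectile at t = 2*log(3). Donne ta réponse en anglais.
Starting from acceleration a(t) = 5·exp(t/2)/4, we take 1 derivative. The derivative of acceleration gives jerk: j(t) = 5·exp(t/2)/8. We have jerk j(t) = 5·exp(t/2)/8. Substituting t = 2*log(3): j(2*log(3)) = 15/8.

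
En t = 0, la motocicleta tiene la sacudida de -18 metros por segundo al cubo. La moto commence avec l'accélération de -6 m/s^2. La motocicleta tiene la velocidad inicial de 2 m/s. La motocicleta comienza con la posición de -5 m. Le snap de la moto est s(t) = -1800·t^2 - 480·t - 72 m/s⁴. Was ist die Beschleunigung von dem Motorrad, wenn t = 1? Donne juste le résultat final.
a(1) = -290.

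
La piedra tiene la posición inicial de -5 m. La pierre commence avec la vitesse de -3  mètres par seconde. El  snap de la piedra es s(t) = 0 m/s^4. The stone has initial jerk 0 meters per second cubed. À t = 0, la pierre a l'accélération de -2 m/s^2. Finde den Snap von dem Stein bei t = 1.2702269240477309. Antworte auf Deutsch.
Mit s(t) = 0 und Einsetzen von t = 1.2702269240477309, finden wir s = 0.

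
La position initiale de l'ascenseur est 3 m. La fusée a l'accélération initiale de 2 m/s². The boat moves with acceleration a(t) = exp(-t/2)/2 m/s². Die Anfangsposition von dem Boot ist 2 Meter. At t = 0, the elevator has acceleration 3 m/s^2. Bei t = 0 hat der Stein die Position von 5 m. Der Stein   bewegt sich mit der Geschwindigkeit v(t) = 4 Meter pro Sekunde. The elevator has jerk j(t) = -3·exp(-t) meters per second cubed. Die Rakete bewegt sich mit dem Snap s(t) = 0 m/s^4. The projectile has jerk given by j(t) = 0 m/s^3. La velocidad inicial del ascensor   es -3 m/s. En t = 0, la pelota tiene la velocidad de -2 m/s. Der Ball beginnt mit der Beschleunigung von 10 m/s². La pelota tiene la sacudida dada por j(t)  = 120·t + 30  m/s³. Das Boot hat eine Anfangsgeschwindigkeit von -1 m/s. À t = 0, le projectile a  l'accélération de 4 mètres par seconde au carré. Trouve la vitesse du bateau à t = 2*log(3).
Nous devons trouver la primitive de notre équation de l'accélération a(t) = exp(-t/2)/2 1 fois. La primitive de l'accélération est la vitesse. En utilisant v(0) = -1, nous obtenons v(t) = -exp(-t/2). Nous avons la vitesse v(t) = -exp(-t/2). En substituant t = 2*log(3): v(2*log(3)) = -1/3.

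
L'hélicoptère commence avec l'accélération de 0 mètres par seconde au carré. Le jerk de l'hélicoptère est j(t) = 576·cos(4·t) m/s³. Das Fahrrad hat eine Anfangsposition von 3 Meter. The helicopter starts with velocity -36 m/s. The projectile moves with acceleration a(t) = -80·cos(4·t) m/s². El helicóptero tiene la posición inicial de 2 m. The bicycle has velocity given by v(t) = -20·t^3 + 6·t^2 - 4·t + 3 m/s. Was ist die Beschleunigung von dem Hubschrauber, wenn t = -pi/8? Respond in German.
Wir müssen unsere Gleichung für den Ruck j(t) = 576·cos(4·t) 1-mal integrieren. Die Stammfunktion von dem Ruck ist die Beschleunigung. Mit a(0) = 0 erhalten wir a(t) = 144·sin(4·t). Aus der Gleichung für die Beschleunigung a(t) = 144·sin(4·t), setzen wir t = -pi/8 ein und erhalten a = -144.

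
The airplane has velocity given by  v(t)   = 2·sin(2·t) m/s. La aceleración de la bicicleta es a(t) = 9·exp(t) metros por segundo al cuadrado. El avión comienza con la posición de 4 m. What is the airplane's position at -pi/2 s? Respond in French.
En partant de la vitesse v(t) = 2·sin(2·t), nous prenons 1 intégrale. La primitive de la vitesse, avec x(0) = 4, donne la position: x(t) = 5 - cos(2·t). En utilisant x(t) = 5 - cos(2·t) et en substituant t = -pi/2, nous trouvons x = 6.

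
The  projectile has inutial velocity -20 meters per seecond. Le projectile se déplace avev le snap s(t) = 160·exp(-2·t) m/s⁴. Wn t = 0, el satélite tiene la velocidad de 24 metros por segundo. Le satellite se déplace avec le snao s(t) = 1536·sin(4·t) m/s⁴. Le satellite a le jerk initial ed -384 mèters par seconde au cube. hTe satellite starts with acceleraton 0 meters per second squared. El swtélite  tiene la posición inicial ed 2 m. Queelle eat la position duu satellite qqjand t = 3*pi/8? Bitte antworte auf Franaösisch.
Nous devons intégrer notre équation du snap s(t) = 1536·sin(4·t) 4 fois. En intégrant le snap et en utilisant la condition initiale j(0) = -384, nous obtenons j(t) = -384·cos(4·t). L'intégrale du jerk, avec a(0) = 0, donne l'accélération: a(t) = -96·sin(4·t). En prenant ∫a(t)dt et en appliquant v(0) = 24, nous trouvons v(t) = 24·cos(4·t). La primitive de la vitesse, avec x(0) = 2, donne la position: x(t) = 6·sin(4·t) + 2. De l'équation de la position x(t) = 6·sin(4·t) + 2, nous substituons t = 3*pi/8 pour obtenir x = -4.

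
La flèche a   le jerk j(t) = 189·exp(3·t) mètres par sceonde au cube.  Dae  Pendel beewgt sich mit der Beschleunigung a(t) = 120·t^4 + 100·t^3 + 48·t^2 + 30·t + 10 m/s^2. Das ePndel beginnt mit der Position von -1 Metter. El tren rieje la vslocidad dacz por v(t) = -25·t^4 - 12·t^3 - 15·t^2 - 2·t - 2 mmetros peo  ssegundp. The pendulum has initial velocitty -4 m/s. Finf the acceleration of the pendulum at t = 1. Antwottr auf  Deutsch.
Mit a(t) = 120·t^4 + 100·t^3 + 48·t^2 + 30·t + 10 und Einsetzen von t = 1, finden wir a = 308.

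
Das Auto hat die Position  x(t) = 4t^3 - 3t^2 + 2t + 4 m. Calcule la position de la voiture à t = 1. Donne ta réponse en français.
En utilisant x(t) = 4·t^3 - 3·t^2 + 2·t + 4 et en substituant t = 1, nous trouvons x = 7.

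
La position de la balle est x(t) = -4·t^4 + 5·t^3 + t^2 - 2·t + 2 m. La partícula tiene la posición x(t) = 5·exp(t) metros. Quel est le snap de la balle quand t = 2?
Nous devons dériver notre équation de la position x(t) = -4·t^4 + 5·t^3 + t^2 - 2·t + 2 4 fois. En dérivant la position, nous obtenons la vitesse: v(t) = -16·t^3 + 15·t^2 + 2·t - 2. En prenant d/dt de v(t), nous trouvons a(t) = -48·t^2 + 30·t + 2. La dérivée de l'accélération donne le jerk: j(t) = 30 - 96·t. En prenant d/dt de j(t), nous trouvons s(t) = -96. Nous avons le snap s(t) = -96. En substituant t = 2: s(2) = -96.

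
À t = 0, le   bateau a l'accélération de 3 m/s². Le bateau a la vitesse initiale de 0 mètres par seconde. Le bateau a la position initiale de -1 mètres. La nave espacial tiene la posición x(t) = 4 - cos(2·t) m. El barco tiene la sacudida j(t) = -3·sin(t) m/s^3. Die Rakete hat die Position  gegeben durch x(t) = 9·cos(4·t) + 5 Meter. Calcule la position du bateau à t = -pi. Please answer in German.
Wir müssen das Integral unserer Gleichung für den Ruck j(t) = -3·sin(t) 3-mal finden. Die Stammfunktion von dem Ruck, mit a(0) = 3, ergibt die Beschleunigung: a(t) = 3·cos(t). Durch Integration von der Beschleunigung und Verwendung der Anfangsbedingung v(0) = 0, erhalten wir v(t) = 3·sin(t). Die Stammfunktion von der Geschwindigkeit, mit x(0) = -1, ergibt die Position: x(t) = 2 - 3·cos(t). Aus der Gleichung für die Position x(t) = 2 - 3·cos(t), setzen wir t = -pi ein und erhalten x = 5.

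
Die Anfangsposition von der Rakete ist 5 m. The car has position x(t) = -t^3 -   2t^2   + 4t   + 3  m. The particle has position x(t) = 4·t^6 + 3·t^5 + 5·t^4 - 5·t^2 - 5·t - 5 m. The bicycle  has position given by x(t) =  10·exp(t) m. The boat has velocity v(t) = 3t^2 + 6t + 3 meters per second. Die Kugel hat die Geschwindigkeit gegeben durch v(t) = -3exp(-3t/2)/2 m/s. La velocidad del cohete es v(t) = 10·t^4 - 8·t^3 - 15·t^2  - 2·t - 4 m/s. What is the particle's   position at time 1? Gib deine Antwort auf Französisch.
Nous avons la position x(t) = 4·t^6 + 3·t^5 + 5·t^4 - 5·t^2 - 5·t - 5. En substituant t = 1: x(1) = -3.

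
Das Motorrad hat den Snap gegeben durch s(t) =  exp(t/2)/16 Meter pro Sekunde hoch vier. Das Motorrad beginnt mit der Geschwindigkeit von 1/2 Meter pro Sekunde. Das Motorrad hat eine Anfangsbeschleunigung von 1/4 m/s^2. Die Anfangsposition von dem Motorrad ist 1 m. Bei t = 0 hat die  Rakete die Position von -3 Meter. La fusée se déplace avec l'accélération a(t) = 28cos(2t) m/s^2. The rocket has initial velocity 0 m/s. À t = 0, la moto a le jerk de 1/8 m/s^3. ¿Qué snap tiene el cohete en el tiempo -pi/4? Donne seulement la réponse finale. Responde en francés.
À t = -pi/4, s = 0.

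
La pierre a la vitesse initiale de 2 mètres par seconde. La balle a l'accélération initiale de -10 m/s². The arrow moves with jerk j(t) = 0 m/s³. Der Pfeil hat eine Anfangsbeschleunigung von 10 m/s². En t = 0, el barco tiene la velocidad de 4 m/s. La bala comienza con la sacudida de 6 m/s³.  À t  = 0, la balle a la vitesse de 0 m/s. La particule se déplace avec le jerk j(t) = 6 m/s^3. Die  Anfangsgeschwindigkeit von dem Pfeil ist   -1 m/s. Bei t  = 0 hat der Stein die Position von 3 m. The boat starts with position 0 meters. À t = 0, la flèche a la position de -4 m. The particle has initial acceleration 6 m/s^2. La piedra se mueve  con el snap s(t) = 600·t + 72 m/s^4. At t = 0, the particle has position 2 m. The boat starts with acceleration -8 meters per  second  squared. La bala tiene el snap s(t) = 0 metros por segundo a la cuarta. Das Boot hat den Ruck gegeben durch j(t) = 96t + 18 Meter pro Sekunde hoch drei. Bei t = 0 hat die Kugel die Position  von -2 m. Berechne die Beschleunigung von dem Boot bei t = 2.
Wir müssen die Stammfunktion unserer Gleichung für den Ruck j(t) = 96·t + 18 1-mal finden. Die Stammfunktion von dem Ruck ist die Beschleunigung. Mit a(0) = -8 erhalten wir a(t) = 48·t^2 + 18·t - 8. Aus der Gleichung für die Beschleunigung a(t) = 48·t^2 + 18·t - 8, setzen wir t = 2 ein und erhalten a = 220.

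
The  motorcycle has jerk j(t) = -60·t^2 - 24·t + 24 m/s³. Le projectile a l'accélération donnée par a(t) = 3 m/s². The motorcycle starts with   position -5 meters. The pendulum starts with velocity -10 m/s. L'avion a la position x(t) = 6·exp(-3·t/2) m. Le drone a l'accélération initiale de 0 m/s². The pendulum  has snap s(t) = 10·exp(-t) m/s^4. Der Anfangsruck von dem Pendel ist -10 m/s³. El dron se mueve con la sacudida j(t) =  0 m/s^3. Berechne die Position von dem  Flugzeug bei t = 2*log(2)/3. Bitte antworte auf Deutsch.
Mit x(t) = 6·exp(-3·t/2) und Einsetzen von t = 2*log(2)/3, finden wir x = 3.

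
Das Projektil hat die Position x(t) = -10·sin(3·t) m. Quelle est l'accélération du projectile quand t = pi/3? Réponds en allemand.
Um dies zu lösen, müssen wir 2 Ableitungen unserer Gleichung für die Position x(t) = -10·sin(3·t) nehmen. Durch Ableiten von der Position erhalten wir die Geschwindigkeit: v(t) = -30·cos(3·t). Die Ableitung von der Geschwindigkeit ergibt die Beschleunigung: a(t) = 90·sin(3·t). Aus der Gleichung für die Beschleunigung a(t) = 90·sin(3·t), setzen wir t = pi/3 ein und erhalten a = 0.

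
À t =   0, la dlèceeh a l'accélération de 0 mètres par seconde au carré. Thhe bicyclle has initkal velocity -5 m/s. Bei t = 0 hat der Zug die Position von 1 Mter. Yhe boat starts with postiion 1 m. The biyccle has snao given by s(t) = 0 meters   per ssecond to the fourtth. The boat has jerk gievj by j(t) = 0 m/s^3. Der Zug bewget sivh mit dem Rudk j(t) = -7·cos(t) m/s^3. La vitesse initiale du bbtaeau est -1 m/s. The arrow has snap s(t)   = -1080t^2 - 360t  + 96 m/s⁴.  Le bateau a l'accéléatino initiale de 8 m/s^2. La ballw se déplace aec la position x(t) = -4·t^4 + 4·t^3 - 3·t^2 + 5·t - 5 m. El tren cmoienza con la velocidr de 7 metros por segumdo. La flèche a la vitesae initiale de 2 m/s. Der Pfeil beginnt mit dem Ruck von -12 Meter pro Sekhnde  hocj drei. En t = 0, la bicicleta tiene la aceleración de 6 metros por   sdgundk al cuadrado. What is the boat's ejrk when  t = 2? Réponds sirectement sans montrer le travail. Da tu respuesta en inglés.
The answer is 0.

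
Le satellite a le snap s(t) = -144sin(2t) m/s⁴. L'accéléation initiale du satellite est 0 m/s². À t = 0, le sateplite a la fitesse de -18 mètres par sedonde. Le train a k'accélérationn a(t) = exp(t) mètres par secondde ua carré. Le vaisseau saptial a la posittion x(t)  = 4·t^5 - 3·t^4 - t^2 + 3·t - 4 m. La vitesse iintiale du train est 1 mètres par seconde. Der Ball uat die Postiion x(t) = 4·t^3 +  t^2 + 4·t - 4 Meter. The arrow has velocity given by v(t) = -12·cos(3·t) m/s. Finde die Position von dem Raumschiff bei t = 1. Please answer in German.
Aus der Gleichung für die Position x(t) = 4·t^5 - 3·t^4 - t^2 + 3·t - 4, setzen wir t = 1 ein und erhalten x = -1.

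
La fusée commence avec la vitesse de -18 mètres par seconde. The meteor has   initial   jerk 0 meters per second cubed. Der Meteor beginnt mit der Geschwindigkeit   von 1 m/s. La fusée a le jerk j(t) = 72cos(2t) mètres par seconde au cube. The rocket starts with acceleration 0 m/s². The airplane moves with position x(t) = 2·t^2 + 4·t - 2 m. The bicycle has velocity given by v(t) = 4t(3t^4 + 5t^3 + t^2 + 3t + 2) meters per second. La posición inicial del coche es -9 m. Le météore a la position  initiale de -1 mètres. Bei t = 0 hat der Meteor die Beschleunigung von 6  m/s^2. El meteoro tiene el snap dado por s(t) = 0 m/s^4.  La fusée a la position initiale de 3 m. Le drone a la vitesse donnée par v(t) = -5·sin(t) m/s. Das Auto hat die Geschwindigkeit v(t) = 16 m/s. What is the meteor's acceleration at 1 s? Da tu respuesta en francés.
En partant du snap s(t) = 0, nous prenons 2 intégrales. En intégrant le snap et en utilisant la condition initiale j(0) = 0, nous obtenons j(t) = 0. En prenant ∫j(t)dt et en appliquant a(0) = 6, nous trouvons a(t) = 6. En utilisant a(t) = 6 et en substituant t = 1, nous trouvons a = 6.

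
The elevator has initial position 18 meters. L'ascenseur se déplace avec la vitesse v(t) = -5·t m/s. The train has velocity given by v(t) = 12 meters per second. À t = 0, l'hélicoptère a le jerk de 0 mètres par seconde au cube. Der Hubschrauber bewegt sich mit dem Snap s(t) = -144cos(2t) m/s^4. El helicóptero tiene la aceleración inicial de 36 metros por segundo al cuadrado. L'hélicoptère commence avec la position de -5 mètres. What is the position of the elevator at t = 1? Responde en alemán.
Ausgehend von der Geschwindigkeit v(t) = -5·t, nehmen wir 1 Stammfunktion. Die Stammfunktion von der Geschwindigkeit ist die Position. Mit x(0) = 18 erhalten wir x(t) = 18 - 5·t^2/2. Aus der Gleichung für die Position x(t) = 18 - 5·t^2/2, setzen wir t = 1 ein und erhalten x = 31/2.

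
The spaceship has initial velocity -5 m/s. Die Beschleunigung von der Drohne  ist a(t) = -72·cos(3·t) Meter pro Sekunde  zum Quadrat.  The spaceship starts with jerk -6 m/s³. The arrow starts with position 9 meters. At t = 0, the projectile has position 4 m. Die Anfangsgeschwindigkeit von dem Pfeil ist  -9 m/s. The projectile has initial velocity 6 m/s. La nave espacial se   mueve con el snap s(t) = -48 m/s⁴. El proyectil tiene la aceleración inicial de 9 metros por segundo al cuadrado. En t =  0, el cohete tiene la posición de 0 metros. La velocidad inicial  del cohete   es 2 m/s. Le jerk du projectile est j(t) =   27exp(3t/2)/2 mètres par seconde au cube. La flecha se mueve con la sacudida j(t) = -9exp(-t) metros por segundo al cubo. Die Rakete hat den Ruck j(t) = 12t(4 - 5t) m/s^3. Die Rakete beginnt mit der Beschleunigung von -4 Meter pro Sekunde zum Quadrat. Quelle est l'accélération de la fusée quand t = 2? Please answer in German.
Wir müssen unsere Gleichung für den Ruck j(t) = 12·t·(4 - 5·t) 1-mal integrieren. Das Integral von dem Ruck, mit a(0) = -4, ergibt die Beschleunigung: a(t) = -20·t^3 + 24·t^2 - 4. Aus der Gleichung für die Beschleunigung a(t) = -20·t^3 + 24·t^2 - 4, setzen wir t = 2 ein und erhalten a = -68.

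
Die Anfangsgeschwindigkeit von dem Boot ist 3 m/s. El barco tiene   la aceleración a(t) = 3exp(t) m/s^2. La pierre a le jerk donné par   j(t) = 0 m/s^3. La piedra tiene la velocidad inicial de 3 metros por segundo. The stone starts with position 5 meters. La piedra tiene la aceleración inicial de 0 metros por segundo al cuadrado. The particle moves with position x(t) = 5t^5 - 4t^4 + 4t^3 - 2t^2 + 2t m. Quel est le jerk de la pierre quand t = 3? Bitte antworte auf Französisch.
De l'équation du jerk j(t) = 0, nous substituons t = 3 pour obtenir j = 0.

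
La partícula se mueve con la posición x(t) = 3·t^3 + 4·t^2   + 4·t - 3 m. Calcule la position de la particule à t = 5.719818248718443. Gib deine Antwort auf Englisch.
Using x(t) = 3·t^3 + 4·t^2 + 4·t - 3 and substituting t = 5.719818248718443, we find x = 712.138782388737.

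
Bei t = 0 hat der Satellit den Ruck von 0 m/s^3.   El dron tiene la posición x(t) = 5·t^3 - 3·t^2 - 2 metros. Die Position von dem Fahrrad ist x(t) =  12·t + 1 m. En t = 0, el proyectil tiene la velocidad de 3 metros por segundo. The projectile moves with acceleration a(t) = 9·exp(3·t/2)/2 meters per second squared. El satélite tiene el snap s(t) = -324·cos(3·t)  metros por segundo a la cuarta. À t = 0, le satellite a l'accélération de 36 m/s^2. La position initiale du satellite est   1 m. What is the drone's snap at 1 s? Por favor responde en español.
Partiendo de la posición x(t) = 5·t^3 - 3·t^2 - 2, tomamos 4 derivadas. La derivada de la posición da la velocidad: v(t) = 15·t^2 - 6·t. Tomando d/dt de v(t), encontramos a(t) = 30·t - 6. Derivando la aceleración, obtenemos la sacudida: j(t) = 30. Derivando la sacudida, obtenemos el snap: s(t) = 0. De la ecuación del snap s(t) = 0, sustituimos t = 1 para obtener s = 0.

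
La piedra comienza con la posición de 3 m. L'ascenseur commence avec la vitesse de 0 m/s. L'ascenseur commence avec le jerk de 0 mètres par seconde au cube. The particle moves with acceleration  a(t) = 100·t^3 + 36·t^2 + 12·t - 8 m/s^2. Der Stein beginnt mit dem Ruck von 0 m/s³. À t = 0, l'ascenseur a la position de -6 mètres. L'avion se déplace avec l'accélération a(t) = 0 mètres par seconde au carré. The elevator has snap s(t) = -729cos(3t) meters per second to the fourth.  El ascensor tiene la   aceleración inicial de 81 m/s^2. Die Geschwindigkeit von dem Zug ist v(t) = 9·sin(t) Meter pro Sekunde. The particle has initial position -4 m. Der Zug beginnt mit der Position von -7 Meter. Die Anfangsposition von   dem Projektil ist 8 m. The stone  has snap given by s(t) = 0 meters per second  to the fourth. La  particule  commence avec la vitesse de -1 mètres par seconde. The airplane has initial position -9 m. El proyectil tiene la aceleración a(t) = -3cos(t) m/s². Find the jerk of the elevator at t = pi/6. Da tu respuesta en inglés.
To find the answer, we compute 1 integral of s(t) = -729·cos(3·t). Taking ∫s(t)dt and applying j(0) = 0, we find j(t) = -243·sin(3·t). Using j(t) = -243·sin(3·t) and substituting t = pi/6, we find j = -243.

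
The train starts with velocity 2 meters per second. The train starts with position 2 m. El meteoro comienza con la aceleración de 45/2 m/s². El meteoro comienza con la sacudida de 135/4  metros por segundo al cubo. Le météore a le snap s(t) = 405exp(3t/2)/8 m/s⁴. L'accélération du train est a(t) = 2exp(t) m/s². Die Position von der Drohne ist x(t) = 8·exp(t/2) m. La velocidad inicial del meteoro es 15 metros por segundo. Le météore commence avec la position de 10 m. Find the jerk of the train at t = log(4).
To solve this, we need to take 1 derivative of our acceleration equation a(t) = 2·exp(t). Differentiating acceleration, we get jerk: j(t) = 2·exp(t). We have jerk j(t) = 2·exp(t). Substituting t = log(4): j(log(4)) = 8.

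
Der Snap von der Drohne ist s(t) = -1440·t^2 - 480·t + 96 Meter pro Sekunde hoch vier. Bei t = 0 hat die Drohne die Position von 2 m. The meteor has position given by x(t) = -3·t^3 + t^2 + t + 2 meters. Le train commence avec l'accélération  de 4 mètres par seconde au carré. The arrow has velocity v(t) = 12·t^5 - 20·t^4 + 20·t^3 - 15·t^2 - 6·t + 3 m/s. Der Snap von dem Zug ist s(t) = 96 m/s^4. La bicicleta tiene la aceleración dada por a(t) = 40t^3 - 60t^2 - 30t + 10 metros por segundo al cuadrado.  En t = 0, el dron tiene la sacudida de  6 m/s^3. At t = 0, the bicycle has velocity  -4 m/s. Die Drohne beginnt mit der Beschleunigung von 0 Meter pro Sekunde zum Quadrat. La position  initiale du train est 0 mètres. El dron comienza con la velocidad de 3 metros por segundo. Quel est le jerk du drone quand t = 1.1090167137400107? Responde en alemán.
Um dies zu lösen, müssen wir 1 Integral unserer Gleichung für den Snap s(t) = -1440·t^2 - 480·t + 96 finden. Das Integral von dem Snap ist der Ruck. Mit j(0) = 6 erhalten wir j(t) = -480·t^3 - 240·t^2 + 96·t + 6. Mit j(t) = -480·t^3 - 240·t^2 + 96·t + 6 und Einsetzen von t = 1.1090167137400107, finden wir j = -837.434587484437.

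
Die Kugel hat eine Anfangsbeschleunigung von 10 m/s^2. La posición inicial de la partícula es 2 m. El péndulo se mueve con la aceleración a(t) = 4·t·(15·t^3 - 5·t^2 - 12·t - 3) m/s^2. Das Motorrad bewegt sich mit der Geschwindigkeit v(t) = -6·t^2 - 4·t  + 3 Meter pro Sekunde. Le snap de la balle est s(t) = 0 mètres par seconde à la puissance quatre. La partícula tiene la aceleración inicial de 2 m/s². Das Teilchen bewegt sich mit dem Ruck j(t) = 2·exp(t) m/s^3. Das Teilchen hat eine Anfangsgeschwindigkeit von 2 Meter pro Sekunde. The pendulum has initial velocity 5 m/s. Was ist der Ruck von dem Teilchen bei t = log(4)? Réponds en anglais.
From the given jerk equation j(t) = 2·exp(t), we substitute t = log(4) to get j = 8.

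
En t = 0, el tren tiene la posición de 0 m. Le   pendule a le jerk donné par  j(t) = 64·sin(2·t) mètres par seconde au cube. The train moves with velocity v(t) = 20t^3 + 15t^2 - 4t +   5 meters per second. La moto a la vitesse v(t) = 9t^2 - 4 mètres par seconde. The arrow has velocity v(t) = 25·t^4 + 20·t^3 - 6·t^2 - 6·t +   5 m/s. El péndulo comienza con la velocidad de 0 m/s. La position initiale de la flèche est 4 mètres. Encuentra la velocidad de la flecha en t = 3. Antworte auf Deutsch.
Aus der Gleichung für die Geschwindigkeit v(t) = 25·t^4 + 20·t^3 - 6·t^2 - 6·t + 5, setzen wir t = 3 ein und erhalten v = 2498.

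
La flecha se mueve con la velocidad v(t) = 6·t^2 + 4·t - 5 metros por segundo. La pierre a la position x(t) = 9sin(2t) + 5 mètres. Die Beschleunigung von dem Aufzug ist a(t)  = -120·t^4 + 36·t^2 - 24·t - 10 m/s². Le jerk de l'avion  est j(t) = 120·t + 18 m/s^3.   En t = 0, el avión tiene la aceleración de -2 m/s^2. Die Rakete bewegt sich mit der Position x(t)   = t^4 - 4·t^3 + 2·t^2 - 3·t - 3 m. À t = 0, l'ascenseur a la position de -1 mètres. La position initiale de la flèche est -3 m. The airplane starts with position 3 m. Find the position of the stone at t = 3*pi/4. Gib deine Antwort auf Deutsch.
Aus der Gleichung für die Position x(t) = 9·sin(2·t) + 5, setzen wir t = 3*pi/4 ein und erhalten x = -4.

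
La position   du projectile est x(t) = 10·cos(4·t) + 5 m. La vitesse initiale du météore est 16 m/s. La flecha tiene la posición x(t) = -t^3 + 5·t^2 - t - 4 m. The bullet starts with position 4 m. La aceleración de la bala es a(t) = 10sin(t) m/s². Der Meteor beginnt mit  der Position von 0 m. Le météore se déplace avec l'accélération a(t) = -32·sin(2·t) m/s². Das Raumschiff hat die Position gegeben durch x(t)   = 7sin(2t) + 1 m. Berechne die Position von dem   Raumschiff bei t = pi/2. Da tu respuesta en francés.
En utilisant x(t) = 7·sin(2·t) + 1 et en substituant t = pi/2, nous trouvons x = 1.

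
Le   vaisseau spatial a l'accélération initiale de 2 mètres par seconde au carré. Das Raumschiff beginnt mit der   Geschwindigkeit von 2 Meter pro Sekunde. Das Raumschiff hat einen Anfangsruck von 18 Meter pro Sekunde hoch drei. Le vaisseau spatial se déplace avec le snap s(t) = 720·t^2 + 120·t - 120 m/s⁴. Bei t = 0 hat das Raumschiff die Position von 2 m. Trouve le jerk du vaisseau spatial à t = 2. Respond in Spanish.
Partiendo del snap s(t) = 720·t^2 + 120·t - 120, tomamos 1 integral. Integrando el snap y usando la condición inicial j(0) = 18, obtenemos j(t) = 240·t^3 + 60·t^2 - 120·t + 18. Tenemos la sacudida j(t) = 240·t^3 + 60·t^2 - 120·t + 18. Sustituyendo t = 2: j(2) = 1938.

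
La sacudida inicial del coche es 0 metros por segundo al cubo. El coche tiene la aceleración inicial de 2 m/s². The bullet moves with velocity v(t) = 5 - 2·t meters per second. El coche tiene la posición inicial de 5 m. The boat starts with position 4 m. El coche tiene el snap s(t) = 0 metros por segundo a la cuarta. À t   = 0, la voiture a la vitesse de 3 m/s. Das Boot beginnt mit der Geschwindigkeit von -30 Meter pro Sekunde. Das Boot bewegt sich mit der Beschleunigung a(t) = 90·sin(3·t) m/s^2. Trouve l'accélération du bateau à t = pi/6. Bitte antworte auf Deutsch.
Aus der Gleichung für die Beschleunigung a(t) = 90·sin(3·t), setzen wir t = pi/6 ein und erhalten a = 90.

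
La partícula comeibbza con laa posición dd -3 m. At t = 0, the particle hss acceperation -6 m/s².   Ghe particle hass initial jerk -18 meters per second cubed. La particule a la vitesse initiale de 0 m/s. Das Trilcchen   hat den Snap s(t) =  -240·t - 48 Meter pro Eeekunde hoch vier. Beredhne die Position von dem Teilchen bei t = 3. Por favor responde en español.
Necesitamos integrar nuestra ecuación del snap s(t) = -240·t - 48 4 veces. La integral del snap es la sacudida. Usando j(0) = -18, obtenemos j(t) = -120·t^2 - 48·t - 18. Integrando la sacudida y usando la condición inicial a(0) = -6, obtenemos a(t) = -40·t^3 - 24·t^2 - 18·t - 6. Tomando ∫a(t)dt y aplicando v(0) = 0, encontramos v(t) = t·(-10·t^3 - 8·t^2 - 9·t - 6). Tomando ∫v(t)dt y aplicando x(0) = -3, encontramos x(t) = -2·t^5 - 2·t^4 - 3·t^3 - 3·t^2 - 3. Usando x(t) = -2·t^5 - 2·t^4 - 3·t^3 - 3·t^2 - 3 y sustituyendo t = 3, encontramos x = -759.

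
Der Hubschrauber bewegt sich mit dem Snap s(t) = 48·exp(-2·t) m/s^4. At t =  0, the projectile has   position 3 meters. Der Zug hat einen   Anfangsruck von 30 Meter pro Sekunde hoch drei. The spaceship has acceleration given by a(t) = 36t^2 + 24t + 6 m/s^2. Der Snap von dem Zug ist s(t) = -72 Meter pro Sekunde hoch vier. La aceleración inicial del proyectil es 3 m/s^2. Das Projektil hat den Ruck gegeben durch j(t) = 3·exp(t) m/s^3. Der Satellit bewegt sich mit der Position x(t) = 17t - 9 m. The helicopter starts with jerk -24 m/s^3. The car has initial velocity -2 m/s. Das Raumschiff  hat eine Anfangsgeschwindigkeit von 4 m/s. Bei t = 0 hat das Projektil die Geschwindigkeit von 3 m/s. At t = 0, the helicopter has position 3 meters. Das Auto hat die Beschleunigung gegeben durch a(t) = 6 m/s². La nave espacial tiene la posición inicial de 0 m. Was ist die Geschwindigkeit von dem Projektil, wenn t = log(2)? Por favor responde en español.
Para resolver esto, necesitamos tomar 2 antiderivadas de nuestra ecuación de la sacudida j(t) = 3·exp(t). La integral de la sacudida es la aceleración. Usando a(0) = 3, obtenemos a(t) = 3·exp(t). La integral de la aceleración, con v(0) = 3, da la velocidad: v(t) = 3·exp(t). De la ecuación de la velocidad v(t) = 3·exp(t), sustituimos t = log(2) para obtener v = 6.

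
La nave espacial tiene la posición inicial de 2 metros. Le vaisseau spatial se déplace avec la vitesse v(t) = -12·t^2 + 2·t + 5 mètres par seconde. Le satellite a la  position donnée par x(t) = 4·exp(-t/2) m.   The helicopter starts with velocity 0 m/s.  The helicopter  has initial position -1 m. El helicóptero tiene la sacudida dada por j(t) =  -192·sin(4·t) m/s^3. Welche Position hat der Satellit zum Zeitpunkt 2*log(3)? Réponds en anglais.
We have position x(t) = 4·exp(-t/2). Substituting t = 2*log(3): x(2*log(3)) = 4/3.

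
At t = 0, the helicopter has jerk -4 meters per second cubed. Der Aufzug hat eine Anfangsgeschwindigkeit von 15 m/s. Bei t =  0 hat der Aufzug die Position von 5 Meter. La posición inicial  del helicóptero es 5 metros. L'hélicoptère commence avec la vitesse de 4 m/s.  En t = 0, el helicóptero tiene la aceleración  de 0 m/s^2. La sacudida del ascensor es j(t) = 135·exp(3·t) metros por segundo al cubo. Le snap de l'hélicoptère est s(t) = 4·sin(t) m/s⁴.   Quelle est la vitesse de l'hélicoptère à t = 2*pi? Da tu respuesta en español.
Partiendo del snap s(t) = 4·sin(t), tomamos 3 integrales. Integrando el snap y usando la condición inicial j(0) = -4, obtenemos j(t) = -4·cos(t). Integrando la sacudida y usando la condición inicial a(0) = 0, obtenemos a(t) = -4·sin(t). La integral de la aceleración, con v(0) = 4, da la velocidad: v(t) = 4·cos(t). Usando v(t) = 4·cos(t) y sustituyendo t = 2*pi, encontramos v = 4.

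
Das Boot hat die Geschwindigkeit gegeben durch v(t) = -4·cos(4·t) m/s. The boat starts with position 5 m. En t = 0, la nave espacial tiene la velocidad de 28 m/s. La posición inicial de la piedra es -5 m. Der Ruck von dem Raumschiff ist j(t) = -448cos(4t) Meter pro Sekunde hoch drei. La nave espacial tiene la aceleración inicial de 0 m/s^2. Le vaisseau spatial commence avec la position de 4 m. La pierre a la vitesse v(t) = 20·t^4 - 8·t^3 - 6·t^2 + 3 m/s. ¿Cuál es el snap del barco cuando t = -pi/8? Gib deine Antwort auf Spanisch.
Debemos derivar nuestra ecuación de la velocidad v(t) = -4·cos(4·t) 3 veces. Tomando d/dt de v(t), encontramos a(t) = 16·sin(4·t). Derivando la aceleración, obtenemos la sacudida: j(t) = 64·cos(4·t). Derivando la sacudida, obtenemos el snap: s(t) = -256·sin(4·t). De la ecuación del snap s(t) = -256·sin(4·t), sustituimos t = -pi/8 para obtener s = 256.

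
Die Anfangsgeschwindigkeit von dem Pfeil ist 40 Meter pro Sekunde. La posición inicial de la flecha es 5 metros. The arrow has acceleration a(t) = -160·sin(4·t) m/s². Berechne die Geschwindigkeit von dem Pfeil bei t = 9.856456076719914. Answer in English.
We must find the antiderivative of our acceleration equation a(t) = -160·sin(4·t) 1 time. Integrating acceleration and using the initial condition v(0) = 40, we get v(t) = 40·cos(4·t). Using v(t) = 40·cos(4·t) and substituting t = 9.856456076719914, we find v = -6.21140753221208.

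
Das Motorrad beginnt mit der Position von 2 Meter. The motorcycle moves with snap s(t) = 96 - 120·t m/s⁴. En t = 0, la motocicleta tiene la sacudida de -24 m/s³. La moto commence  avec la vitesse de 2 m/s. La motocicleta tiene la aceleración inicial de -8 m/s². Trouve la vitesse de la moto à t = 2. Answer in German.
Wir müssen unsere Gleichung für den Snap s(t) = 96 - 120·t 3-mal integrieren. Die Stammfunktion von dem Snap ist der Ruck. Mit j(0) = -24 erhalten wir j(t) = -60·t^2 + 96·t - 24. Das Integral von dem Ruck ist die Beschleunigung. Mit a(0) = -8 erhalten wir a(t) = -20·t^3 + 48·t^2 - 24·t - 8. Durch Integration von der Beschleunigung und Verwendung der Anfangsbedingung v(0) = 2, erhalten wir v(t) = -5·t^4 + 16·t^3 - 12·t^2 - 8·t + 2. Aus der Gleichung für die Geschwindigkeit v(t) = -5·t^4 + 16·t^3 - 12·t^2 - 8·t + 2, setzen wir t = 2 ein und erhalten v = -14.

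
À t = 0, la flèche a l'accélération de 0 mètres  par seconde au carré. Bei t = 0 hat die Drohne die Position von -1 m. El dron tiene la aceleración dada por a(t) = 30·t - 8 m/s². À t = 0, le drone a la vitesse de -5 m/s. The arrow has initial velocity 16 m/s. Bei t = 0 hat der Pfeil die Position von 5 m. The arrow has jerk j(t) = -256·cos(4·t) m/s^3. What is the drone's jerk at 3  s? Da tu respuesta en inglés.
We must differentiate our acceleration equation a(t) = 30·t - 8 1 time. Differentiating acceleration, we get jerk: j(t) = 30. From the given jerk equation j(t) = 30, we substitute t = 3 to get j = 30.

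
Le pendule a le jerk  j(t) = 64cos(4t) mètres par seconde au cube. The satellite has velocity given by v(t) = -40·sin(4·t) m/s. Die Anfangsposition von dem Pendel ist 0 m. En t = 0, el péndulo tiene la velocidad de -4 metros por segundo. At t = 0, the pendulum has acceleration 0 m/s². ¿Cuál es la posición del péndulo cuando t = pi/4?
Necesitamos integrar nuestra ecuación de la sacudida j(t) = 64·cos(4·t) 3 veces. La antiderivada de la sacudida, con a(0) = 0, da la aceleración: a(t) = 16·sin(4·t). Integrando la aceleración y usando la condición inicial v(0) = -4, obtenemos v(t) = -4·cos(4·t). Tomando ∫v(t)dt y aplicando x(0) = 0, encontramos x(t) = -sin(4·t). Tenemos la posición x(t) = -sin(4·t). Sustituyendo t = pi/4: x(pi/4) = 0.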